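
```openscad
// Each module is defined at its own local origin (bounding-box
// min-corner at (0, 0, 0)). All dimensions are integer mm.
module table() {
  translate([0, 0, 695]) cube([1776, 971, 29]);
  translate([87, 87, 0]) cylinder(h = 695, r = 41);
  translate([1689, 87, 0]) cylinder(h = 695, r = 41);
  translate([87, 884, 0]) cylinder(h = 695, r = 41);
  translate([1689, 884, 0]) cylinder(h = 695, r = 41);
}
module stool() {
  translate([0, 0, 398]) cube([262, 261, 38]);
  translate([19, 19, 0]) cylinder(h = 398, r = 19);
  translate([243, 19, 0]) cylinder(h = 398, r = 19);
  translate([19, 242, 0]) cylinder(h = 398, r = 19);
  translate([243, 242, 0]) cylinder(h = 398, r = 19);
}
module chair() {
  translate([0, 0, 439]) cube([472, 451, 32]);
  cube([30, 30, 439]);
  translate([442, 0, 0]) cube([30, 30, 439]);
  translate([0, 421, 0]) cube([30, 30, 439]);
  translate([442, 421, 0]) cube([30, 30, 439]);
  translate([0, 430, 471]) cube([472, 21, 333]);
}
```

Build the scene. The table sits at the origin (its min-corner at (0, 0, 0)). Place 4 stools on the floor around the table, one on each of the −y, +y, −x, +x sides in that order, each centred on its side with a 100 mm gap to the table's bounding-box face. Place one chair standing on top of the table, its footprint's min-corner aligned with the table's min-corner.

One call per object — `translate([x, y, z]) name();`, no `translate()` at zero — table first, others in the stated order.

table();
translate([757, -361, 0]) stool();
translate([757, 1071, 0]) stool();
translate([-362, 355, 0]) stool();
translate([1876, 355, 0]) stool();
translate([0, 0, 724]) chair();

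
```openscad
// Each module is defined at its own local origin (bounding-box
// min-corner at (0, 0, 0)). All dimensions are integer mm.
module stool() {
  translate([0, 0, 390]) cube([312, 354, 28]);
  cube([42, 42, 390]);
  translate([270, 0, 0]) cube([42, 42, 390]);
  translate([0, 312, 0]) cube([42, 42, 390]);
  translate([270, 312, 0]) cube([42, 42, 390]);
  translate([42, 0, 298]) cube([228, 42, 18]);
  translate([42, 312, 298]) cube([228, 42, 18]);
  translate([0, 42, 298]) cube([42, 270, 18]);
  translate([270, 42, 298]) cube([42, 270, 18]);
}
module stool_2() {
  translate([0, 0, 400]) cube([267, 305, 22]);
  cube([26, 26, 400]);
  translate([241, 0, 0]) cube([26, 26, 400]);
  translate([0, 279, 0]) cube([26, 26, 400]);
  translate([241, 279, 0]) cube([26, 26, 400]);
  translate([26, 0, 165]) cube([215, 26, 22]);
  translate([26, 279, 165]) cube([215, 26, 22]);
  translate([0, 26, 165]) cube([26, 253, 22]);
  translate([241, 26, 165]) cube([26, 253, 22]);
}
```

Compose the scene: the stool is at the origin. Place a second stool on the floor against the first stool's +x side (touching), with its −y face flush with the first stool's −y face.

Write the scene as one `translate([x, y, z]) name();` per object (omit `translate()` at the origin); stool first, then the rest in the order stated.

stool();
translate([312, 0, 0]) stool_2();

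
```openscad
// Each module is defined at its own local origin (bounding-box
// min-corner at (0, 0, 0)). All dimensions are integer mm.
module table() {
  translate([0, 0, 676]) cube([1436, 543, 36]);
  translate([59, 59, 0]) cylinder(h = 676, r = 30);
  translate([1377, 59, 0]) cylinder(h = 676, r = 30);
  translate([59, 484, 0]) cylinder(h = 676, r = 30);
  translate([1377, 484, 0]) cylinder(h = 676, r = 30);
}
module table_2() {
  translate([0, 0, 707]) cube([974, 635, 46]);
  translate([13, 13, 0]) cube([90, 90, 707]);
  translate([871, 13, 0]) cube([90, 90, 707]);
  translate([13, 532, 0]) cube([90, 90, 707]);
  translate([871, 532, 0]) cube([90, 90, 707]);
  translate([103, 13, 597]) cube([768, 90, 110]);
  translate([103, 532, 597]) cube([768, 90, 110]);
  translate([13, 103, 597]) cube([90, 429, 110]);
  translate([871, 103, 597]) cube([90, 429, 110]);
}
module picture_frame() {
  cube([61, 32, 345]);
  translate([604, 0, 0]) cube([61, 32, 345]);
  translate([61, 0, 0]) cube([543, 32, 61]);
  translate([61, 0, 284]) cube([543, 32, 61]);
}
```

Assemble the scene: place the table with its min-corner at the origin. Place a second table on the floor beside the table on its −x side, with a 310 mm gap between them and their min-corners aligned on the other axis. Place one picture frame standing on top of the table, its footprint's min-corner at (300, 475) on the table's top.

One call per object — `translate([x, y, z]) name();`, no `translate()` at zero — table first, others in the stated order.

table();
translate([-1284, 0, 0]) table_2();
translate([300, 475, 712]) picture_frame();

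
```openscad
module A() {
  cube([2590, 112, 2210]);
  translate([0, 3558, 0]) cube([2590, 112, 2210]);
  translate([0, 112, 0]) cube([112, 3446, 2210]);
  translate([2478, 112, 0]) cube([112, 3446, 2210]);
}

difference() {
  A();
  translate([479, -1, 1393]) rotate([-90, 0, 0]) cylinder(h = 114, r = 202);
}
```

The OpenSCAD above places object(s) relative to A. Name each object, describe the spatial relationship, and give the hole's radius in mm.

The subtracted cylinder has r = 202 mm.

A is a house frame. The house frame has a circular hole through its front wall. The hole's radius is 202 mm.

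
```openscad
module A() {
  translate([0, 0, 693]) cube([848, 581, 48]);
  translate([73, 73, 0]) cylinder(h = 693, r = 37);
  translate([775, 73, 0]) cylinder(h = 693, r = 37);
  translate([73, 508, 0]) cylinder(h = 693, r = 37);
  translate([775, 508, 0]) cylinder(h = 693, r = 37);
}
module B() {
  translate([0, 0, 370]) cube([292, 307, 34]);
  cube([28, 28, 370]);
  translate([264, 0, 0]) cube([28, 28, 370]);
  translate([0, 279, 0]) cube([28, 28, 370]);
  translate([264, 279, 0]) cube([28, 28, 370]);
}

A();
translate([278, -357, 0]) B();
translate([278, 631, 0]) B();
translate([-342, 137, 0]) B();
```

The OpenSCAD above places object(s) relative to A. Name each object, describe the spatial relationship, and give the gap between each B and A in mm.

A is a table. B is a stool. Three stools sit around the table at the −y, +y, −x sides. The gap between each stool and the table is 50 mm.

Each stool's nearest face is 50 mm from the table's bounding box.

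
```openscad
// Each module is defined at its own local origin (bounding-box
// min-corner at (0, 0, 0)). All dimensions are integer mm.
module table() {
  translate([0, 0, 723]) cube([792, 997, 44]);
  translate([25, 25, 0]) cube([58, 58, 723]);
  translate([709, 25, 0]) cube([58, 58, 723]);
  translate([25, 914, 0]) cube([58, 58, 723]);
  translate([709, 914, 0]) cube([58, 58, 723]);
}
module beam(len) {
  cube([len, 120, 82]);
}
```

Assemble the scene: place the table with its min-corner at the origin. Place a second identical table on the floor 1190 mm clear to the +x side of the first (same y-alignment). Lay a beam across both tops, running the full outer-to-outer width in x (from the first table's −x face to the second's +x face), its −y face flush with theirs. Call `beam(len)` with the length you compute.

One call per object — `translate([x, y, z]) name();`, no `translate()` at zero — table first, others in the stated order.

table();
translate([1982, 0, 0]) table();
translate([0, 0, 767]) beam(2774);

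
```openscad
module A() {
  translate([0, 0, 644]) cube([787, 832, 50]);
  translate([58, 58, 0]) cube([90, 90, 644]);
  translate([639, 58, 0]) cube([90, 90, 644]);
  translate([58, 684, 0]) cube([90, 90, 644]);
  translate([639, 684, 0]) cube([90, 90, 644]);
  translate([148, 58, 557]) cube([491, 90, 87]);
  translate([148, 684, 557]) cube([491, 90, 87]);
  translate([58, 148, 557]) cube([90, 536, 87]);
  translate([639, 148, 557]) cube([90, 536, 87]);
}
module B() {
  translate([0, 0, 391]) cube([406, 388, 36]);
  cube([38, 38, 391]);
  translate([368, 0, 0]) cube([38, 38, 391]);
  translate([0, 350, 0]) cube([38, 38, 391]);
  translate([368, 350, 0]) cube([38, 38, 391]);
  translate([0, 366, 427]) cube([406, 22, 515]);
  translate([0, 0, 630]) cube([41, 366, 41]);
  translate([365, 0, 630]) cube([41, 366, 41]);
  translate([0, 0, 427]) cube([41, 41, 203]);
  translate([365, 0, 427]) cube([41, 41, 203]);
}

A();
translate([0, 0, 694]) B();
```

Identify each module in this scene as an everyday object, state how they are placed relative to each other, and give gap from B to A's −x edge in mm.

The chair's min-x is at 0; the table's min-x is 0; gap = 0 mm.

A is a table. B is a chair. The chair is on top of the table. The gap from the chair to the table's −x edge is 0 mm.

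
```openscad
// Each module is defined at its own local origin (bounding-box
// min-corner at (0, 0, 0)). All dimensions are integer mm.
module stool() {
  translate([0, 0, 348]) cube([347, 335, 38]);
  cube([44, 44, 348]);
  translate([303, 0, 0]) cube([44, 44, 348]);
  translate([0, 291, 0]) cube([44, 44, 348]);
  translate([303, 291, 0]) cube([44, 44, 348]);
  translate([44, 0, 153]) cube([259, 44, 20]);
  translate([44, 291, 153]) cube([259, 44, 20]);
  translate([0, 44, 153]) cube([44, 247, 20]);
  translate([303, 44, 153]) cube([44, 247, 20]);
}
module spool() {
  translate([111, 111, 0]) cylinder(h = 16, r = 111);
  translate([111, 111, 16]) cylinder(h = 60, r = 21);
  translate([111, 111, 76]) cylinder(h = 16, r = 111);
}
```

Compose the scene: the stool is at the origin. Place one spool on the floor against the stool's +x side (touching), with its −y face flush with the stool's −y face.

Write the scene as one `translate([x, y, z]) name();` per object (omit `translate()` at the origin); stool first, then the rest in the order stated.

stool();
translate([347, 0, 0]) spool();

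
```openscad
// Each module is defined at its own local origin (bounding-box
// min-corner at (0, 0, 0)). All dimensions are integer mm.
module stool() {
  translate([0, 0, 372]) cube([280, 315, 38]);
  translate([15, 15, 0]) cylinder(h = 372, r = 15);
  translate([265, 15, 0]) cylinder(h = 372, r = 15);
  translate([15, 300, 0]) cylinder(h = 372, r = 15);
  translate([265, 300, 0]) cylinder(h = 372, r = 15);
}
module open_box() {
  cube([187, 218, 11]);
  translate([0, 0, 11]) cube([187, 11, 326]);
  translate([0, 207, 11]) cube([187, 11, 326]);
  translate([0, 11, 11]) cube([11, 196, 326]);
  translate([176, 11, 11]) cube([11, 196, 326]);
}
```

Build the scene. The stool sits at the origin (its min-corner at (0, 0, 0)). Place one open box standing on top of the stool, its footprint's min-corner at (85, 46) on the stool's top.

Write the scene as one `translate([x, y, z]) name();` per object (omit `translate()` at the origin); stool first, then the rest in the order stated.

stool();
translate([85, 46, 410]) open_box();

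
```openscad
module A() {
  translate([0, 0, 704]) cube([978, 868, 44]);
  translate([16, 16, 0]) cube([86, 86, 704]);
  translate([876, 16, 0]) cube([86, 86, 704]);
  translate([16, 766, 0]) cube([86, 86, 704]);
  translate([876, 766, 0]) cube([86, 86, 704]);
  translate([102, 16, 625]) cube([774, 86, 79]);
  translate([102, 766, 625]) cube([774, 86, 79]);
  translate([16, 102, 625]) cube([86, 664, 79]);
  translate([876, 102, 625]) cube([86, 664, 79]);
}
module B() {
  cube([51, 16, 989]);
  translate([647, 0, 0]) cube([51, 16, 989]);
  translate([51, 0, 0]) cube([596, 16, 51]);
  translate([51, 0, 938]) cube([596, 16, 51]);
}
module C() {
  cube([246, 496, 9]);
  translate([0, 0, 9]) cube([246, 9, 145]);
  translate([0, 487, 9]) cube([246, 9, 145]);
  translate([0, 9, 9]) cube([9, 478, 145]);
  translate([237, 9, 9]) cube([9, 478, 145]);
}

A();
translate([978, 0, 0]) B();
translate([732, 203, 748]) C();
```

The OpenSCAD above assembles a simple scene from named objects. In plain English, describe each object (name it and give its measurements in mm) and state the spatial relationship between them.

A is a rectangular dining table. The top is 978×868×44 mm with its upper surface at z = 748 mm. It stands on four 86×86 mm square legs, each inset 16 mm from the nearest pair of top edges, running from the floor to the underside of the top. Four apron rails, 86 mm thick and 79 mm tall, run between adjacent legs with their top edges flush with the underside of the top and their outer faces flush with the legs' outer faces.

B is a picture frame with a 596×887 mm rectangular opening (x by z) and a uniform 51 mm border on every side. Frame depth is 16 mm along y. It is built from two vertical stiles running the full outside height and two horizontal rails spanning the gap between the stiles.

C is an open-topped rectangular box: outside dimensions 246×496×154 mm, with a uniform wall and base thickness of 9 mm. The base is a full 246×496 slab on the floor; four walls sit on top of the base. The front and back walls (the −y and +y sides) span the full width; the two side walls fit between them.

The picture frame is against the table's +x side, with their −y faces flush. The open box is on top of the table.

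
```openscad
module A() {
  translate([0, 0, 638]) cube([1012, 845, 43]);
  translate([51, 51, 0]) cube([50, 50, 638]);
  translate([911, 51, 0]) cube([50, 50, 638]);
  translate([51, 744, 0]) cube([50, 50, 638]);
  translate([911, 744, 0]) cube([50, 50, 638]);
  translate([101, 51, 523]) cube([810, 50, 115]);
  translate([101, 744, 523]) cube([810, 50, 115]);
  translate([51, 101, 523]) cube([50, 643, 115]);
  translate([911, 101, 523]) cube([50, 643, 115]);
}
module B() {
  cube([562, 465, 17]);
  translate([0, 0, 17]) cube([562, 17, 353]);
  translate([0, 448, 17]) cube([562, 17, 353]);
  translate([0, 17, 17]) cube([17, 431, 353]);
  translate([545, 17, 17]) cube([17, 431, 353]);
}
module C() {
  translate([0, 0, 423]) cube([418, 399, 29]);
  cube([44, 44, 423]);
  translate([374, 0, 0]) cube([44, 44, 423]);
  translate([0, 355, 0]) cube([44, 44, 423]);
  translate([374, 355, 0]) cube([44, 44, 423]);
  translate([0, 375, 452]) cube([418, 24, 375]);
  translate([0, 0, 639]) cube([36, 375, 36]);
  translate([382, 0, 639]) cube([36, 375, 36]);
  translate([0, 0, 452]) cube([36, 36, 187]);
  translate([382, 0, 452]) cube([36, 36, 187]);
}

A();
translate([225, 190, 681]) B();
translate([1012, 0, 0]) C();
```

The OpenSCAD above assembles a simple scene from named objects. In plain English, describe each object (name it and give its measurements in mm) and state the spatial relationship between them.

A is a rectangular dining table. The top is 1012×845×43 mm with its upper surface at z = 681 mm. It stands on four 50×50 mm square legs, each inset 51 mm from the nearest pair of top edges, running from the floor to the underside of the top. Four apron rails, 50 mm thick and 115 mm tall, run between adjacent legs with their top edges flush with the underside of the top and their outer faces flush with the legs' outer faces.

B is an open storage box with external size 562×465×370 mm and wall thickness 17 mm (the base is also 17 mm thick). The base covers the whole footprint; the four walls stand on the base, with the y-facing walls full-width and the x-facing walls fitting between their inner faces.

C is a chair: 418×399 mm seat, 29 mm thick, top at z = 452 mm, on four 44 mm square corner legs flush with the seat edges. A 24 mm thick backrest slab spans the full seat width, extending 375 mm above the seat top, its back face flush with the seat's +y edge. Two armrests of 36×36 mm section run along each side from the seat's front edge to the front of the backrest, top faces 223 mm above the seat top and outer faces flush with the seat's x-edges; a 36×36 mm post under the front of each armrest stands on the seat at the front corner.

The open box is on top of the table, centred. The chair is against the table's +x side, with their −y faces flush.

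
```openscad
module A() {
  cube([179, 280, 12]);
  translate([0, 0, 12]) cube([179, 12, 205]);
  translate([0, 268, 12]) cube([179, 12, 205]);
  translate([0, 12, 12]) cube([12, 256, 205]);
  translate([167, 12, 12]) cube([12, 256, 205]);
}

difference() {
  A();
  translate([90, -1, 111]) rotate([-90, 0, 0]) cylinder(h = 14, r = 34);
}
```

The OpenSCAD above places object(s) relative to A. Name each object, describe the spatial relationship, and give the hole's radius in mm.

The subtracted cylinder has r = 34 mm.

A is an open box. The open box has a circular hole through its front wall. The hole's radius is 34 mm.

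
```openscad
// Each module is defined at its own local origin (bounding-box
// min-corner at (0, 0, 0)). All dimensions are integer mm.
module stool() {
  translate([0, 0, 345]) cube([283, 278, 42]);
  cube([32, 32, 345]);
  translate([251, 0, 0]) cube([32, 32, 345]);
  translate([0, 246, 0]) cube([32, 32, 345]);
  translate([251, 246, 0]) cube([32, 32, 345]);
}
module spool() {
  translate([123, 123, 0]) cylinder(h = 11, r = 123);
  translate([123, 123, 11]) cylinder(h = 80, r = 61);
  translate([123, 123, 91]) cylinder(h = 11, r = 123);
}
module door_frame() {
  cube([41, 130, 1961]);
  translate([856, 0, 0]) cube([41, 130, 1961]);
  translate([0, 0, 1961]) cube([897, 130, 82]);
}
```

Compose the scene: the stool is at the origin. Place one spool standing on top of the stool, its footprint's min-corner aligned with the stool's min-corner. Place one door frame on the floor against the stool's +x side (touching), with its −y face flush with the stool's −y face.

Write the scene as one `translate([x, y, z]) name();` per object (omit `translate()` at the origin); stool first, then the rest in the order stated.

stool();
translate([0, 0, 387]) spool();
translate([283, 0, 0]) door_frame();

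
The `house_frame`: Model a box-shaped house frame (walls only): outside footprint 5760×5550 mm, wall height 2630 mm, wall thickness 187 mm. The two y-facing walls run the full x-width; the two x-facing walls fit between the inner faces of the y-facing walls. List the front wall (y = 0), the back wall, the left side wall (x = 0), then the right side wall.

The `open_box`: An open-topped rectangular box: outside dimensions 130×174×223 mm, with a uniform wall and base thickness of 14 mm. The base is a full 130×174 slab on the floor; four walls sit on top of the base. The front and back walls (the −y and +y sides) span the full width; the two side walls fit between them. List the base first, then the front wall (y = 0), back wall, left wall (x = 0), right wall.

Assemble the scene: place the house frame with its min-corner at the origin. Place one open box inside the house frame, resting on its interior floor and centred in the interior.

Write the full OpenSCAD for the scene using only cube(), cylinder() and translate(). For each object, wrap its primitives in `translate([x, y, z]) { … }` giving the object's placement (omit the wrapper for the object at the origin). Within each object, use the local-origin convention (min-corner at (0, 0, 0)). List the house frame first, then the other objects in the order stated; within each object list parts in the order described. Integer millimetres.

cube([5760, 187, 2630]);
translate([0, 5363, 0]) cube([5760, 187, 2630]);
translate([0, 187, 0]) cube([187, 5176, 2630]);
translate([5573, 187, 0]) cube([187, 5176, 2630]);
translate([2815, 2688, 0]) {
  cube([130, 174, 14]);
  translate([0, 0, 14]) cube([130, 14, 209]);
  translate([0, 160, 14]) cube([130, 14, 209]);
  translate([0, 14, 14]) cube([14, 146, 209]);
  translate([116, 14, 14]) cube([14, 146, 209]);
}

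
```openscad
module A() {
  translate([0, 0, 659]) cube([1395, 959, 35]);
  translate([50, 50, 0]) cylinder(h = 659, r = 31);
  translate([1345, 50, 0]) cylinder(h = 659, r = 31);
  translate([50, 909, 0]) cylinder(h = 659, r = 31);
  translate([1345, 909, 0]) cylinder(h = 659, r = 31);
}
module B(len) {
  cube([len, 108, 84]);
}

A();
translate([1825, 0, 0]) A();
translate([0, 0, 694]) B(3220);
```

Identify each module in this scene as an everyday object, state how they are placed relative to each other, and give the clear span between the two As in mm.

Second table starts at x = 1825; first ends at x = 1395; clear span = 1825 − 1395 = 430 mm.

A is a table. B is a beam. A beam spans the tops of two tables. The clear span between the two tables is 430 mm.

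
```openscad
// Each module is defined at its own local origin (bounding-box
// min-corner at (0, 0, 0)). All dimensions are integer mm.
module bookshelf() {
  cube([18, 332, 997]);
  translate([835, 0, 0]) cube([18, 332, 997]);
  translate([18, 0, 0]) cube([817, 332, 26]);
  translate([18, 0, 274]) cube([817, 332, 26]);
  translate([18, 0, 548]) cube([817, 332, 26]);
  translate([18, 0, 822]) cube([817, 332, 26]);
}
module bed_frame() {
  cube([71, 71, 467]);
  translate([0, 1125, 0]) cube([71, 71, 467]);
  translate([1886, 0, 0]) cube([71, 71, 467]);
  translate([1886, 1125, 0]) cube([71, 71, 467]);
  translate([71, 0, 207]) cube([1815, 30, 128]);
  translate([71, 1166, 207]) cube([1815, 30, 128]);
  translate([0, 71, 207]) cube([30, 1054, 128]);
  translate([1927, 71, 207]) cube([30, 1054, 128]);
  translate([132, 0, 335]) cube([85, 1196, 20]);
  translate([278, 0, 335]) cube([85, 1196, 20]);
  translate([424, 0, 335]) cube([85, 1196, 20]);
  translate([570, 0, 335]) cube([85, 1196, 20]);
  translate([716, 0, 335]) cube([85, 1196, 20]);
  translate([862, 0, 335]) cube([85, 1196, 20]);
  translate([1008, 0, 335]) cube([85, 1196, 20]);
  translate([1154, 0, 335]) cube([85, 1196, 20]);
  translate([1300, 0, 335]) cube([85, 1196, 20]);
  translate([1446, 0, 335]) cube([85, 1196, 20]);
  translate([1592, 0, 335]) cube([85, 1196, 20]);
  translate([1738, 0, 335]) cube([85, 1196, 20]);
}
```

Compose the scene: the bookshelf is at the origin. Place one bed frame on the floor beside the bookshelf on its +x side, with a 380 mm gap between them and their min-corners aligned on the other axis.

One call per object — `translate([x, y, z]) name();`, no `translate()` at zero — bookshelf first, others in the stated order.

bookshelf();
translate([1233, 0, 0]) bed_frame();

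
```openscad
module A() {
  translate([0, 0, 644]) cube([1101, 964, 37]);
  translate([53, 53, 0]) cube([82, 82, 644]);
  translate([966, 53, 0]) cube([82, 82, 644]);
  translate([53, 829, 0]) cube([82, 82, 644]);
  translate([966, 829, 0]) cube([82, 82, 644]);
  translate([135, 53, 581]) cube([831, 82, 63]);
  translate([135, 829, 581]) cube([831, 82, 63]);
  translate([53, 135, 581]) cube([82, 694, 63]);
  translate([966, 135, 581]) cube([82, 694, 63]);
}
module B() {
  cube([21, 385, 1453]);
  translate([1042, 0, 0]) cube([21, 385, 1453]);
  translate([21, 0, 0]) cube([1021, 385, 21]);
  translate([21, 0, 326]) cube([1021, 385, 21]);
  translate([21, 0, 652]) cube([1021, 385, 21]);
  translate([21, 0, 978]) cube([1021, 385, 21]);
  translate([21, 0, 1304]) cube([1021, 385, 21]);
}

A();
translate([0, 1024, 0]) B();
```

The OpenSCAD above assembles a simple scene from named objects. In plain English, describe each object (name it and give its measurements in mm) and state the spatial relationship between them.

A is a table with a 1101×964 mm rectangular top, 37 mm thick, top surface at z = 681 mm, supported by four 82×82 mm square legs, each inset 53 mm from the nearest pair of top edges, running from the floor. Four apron rails, 82 mm thick and 63 mm tall, run between adjacent legs with their top edges flush with the underside of the top and their outer faces flush with the legs' outer faces.

B is an open bookshelf. Two side panels, each 21 mm thick, 385 mm deep and 1453 mm tall, stand 1063 mm apart (outside-to-outside). Between them sit 5 shelves, each 21 mm thick and 385 mm deep, spanning the full gap between the sides. The bottom shelf rests on the floor (its underside at z = 0) and the clear gap between one shelf's top and the next shelf's underside is 305 mm.

The bookshelf is on the floor beside the table on its +y side.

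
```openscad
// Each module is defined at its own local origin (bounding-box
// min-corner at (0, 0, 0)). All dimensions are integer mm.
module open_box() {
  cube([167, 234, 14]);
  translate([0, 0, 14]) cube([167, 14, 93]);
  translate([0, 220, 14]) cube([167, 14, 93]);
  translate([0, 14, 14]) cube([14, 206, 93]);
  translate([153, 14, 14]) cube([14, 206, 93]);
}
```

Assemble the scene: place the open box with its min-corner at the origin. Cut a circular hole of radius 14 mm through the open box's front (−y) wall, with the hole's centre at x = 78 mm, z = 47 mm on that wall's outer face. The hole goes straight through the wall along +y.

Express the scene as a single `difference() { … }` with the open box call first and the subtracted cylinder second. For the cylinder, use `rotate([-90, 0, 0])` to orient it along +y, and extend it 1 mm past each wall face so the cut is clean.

difference() {
  open_box();
  translate([78, -1, 47]) rotate([-90, 0, 0]) cylinder(h = 16, r = 14);
}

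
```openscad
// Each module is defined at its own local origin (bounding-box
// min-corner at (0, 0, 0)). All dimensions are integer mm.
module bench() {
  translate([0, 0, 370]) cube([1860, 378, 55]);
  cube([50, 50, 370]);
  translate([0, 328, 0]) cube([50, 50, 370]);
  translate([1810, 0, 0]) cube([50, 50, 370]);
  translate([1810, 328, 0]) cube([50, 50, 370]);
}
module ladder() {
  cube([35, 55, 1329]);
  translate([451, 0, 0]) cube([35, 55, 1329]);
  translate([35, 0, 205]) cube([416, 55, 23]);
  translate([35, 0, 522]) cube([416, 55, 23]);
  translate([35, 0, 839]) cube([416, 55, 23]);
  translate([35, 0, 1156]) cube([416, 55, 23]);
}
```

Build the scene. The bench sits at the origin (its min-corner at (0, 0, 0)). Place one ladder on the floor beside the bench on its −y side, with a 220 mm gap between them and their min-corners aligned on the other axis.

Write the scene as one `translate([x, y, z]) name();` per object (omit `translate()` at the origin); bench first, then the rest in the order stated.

bench();
translate([0, -275, 0]) ladder();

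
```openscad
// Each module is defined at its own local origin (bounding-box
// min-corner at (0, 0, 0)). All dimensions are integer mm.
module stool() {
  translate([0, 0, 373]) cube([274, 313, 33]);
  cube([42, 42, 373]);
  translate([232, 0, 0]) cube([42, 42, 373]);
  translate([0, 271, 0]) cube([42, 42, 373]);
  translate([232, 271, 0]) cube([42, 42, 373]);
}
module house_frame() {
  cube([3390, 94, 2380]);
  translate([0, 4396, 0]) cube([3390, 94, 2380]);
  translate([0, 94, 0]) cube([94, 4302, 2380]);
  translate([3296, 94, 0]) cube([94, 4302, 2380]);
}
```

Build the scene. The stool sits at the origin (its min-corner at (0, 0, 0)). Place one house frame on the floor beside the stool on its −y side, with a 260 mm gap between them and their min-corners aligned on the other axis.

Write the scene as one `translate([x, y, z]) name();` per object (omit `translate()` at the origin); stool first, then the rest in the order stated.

stool();
translate([0, -4750, 0]) house_frame();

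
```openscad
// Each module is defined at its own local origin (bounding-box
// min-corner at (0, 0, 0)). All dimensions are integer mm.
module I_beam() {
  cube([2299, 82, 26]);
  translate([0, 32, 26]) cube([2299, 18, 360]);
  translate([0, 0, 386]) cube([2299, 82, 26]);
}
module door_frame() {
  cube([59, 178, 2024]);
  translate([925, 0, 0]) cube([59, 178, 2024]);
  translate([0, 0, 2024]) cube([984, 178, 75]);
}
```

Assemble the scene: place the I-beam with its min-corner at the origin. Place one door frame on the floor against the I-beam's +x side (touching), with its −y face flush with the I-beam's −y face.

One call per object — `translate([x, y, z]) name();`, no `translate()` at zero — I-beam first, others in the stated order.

I_beam();
translate([2299, 0, 0]) door_frame();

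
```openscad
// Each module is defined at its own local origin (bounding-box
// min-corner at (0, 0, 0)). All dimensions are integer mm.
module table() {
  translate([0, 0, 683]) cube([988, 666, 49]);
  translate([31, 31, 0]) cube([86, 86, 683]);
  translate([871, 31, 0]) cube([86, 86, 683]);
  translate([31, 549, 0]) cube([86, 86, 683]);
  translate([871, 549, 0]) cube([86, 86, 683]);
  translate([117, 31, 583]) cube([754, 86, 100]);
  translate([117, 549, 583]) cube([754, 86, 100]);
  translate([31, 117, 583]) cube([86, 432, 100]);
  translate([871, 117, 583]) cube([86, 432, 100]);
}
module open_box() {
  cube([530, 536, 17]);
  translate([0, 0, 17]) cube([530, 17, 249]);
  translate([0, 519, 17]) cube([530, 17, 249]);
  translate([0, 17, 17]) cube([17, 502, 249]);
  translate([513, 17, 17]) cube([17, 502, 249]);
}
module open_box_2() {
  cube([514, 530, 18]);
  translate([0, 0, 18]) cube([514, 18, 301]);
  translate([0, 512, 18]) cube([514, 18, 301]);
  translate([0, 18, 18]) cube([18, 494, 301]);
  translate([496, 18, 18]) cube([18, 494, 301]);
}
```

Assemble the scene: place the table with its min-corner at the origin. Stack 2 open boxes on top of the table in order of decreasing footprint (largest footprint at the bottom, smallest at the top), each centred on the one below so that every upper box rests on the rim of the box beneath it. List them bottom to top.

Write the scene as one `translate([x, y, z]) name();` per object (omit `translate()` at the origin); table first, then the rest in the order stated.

table();
translate([229, 65, 732]) open_box();
translate([237, 68, 998]) open_box_2();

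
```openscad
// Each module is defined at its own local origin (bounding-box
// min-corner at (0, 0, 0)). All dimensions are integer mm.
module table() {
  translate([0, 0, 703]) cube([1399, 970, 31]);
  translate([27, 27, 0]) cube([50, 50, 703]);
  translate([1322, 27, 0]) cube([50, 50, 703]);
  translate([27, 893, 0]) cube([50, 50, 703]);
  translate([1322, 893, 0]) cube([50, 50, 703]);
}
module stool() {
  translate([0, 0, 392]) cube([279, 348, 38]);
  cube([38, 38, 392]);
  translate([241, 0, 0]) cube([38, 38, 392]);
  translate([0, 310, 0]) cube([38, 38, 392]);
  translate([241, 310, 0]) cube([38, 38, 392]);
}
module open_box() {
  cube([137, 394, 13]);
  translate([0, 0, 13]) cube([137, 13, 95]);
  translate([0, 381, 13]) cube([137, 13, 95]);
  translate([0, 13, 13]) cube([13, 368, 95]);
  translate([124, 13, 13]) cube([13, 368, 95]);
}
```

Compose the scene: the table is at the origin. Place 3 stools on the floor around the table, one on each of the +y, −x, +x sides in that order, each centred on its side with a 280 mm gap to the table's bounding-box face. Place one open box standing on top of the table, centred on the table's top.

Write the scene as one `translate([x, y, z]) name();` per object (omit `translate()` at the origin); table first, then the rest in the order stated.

table();
translate([560, 1250, 0]) stool();
translate([-559, 311, 0]) stool();
translate([1679, 311, 0]) stool();
translate([631, 288, 734]) open_box();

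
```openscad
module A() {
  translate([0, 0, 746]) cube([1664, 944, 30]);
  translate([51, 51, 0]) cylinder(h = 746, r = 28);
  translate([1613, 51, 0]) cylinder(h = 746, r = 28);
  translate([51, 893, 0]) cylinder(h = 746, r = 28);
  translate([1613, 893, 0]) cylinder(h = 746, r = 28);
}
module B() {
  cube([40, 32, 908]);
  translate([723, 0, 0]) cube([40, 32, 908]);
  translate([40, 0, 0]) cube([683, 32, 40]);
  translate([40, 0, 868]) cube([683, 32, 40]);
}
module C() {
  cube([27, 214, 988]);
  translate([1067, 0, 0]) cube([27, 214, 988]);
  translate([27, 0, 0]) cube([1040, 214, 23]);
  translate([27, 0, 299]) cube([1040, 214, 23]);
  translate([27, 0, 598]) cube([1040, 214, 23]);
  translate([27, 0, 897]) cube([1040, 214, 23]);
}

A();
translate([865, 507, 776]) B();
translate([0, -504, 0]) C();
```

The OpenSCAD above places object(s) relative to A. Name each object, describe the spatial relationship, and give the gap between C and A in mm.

The bookshelf's nearest face is 290 mm from the table's −y face.

A is a table. B is a picture frame. C is a bookshelf. The picture frame is on top of the table. The bookshelf is on the floor beside the table on its −y side. The gap between the bookshelf and the table is 290 mm.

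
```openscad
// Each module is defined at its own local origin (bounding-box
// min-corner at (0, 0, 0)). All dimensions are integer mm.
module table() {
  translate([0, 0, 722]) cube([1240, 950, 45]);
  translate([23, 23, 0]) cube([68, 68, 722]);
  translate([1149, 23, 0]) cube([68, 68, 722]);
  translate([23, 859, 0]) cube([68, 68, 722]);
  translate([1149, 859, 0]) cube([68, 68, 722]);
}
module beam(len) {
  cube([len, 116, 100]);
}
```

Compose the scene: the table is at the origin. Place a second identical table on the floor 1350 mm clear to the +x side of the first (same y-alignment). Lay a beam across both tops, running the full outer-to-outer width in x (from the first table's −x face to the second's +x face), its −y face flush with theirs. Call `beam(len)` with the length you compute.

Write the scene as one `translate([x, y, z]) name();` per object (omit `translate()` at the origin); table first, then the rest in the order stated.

table();
translate([2590, 0, 0]) table();
translate([0, 0, 767]) beam(3830);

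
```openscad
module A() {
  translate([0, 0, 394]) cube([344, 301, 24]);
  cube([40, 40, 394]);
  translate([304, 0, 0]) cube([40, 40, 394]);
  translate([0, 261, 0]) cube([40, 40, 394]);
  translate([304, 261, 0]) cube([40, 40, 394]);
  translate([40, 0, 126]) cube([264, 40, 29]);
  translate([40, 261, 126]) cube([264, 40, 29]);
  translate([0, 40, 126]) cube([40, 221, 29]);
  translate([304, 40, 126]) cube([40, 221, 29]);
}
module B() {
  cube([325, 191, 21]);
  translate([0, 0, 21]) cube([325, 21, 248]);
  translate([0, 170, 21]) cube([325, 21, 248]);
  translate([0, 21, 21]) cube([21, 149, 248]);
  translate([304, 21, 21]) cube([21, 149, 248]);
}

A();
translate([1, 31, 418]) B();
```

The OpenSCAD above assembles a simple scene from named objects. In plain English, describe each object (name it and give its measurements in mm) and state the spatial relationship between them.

A is a four-legged stool. The seat is a 344×301×24 mm slab whose top surface is at z = 418 mm; four square legs, each 40×40 mm in cross-section, run from the floor (z = 0) to the underside of the seat, each flush with a corner of the seat. Four stretchers, 40 mm wide and 29 mm tall, connect adjacent legs with their undersides at z = 126 mm, each running between the inner faces of the legs it joins and aligned with the legs' outer faces on the other axis.

B is an open storage box with external size 325×191×269 mm and wall thickness 21 mm (the base is also 21 mm thick). The base covers the whole footprint; the four walls stand on the base, with the y-facing walls full-width and the x-facing walls fitting between their inner faces.

The open box is on top of the stool.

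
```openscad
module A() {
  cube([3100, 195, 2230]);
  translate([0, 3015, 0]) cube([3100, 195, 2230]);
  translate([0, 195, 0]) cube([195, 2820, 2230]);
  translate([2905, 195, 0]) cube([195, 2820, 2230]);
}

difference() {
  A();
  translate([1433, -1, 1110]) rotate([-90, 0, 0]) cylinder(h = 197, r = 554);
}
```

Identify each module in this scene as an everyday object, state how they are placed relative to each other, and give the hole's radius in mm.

A is a house frame. The house frame has a circular hole through its front wall. The hole's radius is 554 mm.

The subtracted cylinder has r = 554 mm.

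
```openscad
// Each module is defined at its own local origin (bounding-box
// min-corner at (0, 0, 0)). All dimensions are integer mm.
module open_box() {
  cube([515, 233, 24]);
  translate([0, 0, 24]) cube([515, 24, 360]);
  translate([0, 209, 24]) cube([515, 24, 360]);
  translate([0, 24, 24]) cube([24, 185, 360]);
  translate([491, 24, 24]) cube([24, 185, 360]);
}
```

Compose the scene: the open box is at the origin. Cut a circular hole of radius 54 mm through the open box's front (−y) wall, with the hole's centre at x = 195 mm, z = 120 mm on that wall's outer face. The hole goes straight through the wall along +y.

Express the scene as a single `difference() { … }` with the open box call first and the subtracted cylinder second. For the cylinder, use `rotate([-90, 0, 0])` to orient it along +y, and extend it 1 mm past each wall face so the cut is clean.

difference() {
  open_box();
  translate([195, -1, 120]) rotate([-90, 0, 0]) cylinder(h = 26, r = 54);
}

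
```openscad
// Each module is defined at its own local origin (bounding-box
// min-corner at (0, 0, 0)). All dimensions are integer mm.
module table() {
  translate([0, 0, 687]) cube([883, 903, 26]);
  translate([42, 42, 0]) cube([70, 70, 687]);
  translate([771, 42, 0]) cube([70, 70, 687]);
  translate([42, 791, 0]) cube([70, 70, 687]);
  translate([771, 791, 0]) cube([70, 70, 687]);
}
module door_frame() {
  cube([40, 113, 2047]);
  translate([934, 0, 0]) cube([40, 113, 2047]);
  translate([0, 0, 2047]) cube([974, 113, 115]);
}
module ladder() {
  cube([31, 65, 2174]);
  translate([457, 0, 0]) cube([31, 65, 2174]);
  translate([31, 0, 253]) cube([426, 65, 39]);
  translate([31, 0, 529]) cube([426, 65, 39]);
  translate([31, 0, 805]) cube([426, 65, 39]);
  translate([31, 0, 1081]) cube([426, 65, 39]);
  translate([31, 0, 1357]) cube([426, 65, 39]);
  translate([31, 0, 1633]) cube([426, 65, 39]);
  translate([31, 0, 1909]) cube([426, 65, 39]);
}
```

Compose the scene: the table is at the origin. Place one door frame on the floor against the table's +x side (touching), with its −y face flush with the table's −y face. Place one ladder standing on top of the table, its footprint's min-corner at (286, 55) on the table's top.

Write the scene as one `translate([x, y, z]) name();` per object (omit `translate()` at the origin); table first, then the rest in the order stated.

table();
translate([883, 0, 0]) door_frame();
translate([286, 55, 713]) ladder();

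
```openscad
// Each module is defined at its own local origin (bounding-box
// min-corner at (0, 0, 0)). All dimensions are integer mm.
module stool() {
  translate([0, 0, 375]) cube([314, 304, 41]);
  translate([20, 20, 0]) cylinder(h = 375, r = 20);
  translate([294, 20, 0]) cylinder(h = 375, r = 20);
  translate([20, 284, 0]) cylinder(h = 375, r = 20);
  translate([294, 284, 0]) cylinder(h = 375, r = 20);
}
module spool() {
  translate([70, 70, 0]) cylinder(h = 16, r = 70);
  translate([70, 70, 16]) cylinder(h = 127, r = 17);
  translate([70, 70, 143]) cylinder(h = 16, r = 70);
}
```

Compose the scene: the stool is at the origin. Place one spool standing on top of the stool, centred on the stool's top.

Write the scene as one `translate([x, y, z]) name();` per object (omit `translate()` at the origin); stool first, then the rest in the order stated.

stool();
translate([87, 82, 416]) spool();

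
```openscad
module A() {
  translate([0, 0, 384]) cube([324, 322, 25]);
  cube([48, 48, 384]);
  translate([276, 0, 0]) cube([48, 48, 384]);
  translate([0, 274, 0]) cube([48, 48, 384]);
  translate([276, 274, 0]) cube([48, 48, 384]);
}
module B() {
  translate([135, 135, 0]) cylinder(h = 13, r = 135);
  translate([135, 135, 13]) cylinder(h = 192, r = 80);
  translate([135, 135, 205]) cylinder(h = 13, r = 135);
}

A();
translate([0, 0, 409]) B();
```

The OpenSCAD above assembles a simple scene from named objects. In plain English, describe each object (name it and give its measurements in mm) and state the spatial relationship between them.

A is a four-legged stool. The seat is 324×322 mm, 25 mm thick, top at z = 409 mm. It stands on four square legs, each 48×48 mm in cross-section, from z = 0 to the seat underside, each flush with a corner of the seat.

B is a spool: two coaxial disc flanges of radius 135 mm and thickness 13 mm, joined by a core cylinder of radius 80 mm and height 192 mm. The lower flange rests on z = 0 and the three cylinders share a vertical axis.

The spool is on top of the stool.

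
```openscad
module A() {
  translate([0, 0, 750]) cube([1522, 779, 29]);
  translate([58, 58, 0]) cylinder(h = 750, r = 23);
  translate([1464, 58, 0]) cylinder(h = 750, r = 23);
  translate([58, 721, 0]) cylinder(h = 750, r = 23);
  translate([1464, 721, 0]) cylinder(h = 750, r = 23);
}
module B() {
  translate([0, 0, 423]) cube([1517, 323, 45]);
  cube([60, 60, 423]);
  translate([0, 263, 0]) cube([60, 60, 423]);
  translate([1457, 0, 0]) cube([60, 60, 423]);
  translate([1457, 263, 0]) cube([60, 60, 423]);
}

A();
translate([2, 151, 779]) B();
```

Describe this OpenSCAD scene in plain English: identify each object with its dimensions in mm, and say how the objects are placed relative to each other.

A is a table with a 1522×779 mm rectangular top, 29 mm thick, top surface at z = 779 mm, supported by four round legs of 46 mm diameter, each leg's bounding box inset 35 mm from the nearest pair of top edges, running from the floor.

B is a long wooden bench with a 1517 mm (x) × 323 mm (y) seat, 45 mm thick, its top surface 468 mm above the floor. Four 60 mm square legs at the seat corners, flush with the edges, run from z = 0 to the seat underside.

The bench is on top of the table.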